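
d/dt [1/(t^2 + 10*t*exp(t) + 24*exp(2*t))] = 2*(-5*t*exp(t) - t - 24*exp(2*t) - 5*exp(t))/(t^2 + 10*t*exp(t) + 24*exp(2*t))^2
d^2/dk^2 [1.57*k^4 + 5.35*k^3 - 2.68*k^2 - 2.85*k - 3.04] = 18.84*k^2 + 32.1*k - 5.36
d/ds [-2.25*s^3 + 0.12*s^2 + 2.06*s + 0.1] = -6.75*s^2 + 0.24*s + 2.06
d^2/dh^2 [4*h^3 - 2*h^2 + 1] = 24*h - 4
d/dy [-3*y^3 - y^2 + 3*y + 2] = -9*y^2 - 2*y + 3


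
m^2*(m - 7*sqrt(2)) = m^3 - 7*sqrt(2)*m^2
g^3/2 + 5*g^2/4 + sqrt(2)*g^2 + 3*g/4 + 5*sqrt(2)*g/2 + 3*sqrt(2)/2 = (g/2 + 1/2)*(g + 3/2)*(g + 2*sqrt(2))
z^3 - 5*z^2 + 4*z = z*(z - 4)*(z - 1)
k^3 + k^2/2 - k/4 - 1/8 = (k - 1/2)*(k + 1/2)^2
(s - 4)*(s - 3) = s^2 - 7*s + 12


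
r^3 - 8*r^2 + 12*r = r*(r - 6)*(r - 2)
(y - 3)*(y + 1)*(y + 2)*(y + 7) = y^4 + 7*y^3 - 7*y^2 - 55*y - 42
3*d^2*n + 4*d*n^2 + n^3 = n*(d + n)*(3*d + n)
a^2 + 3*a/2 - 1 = (a - 1/2)*(a + 2)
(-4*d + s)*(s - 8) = -4*d*s + 32*d + s^2 - 8*s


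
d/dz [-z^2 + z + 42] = 1 - 2*z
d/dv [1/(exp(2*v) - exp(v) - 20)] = (1 - 2*exp(v))*exp(v)/(-exp(2*v) + exp(v) + 20)^2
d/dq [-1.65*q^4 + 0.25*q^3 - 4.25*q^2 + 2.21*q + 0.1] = -6.6*q^3 + 0.75*q^2 - 8.5*q + 2.21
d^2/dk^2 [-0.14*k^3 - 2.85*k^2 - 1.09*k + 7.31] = -0.84*k - 5.7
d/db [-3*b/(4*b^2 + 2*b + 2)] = 3*(2*b^2 - 1)/(2*(4*b^4 + 4*b^3 + 5*b^2 + 2*b + 1))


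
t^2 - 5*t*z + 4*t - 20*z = (t + 4)*(t - 5*z)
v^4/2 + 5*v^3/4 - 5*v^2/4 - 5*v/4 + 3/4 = (v/2 + 1/2)*(v - 1)*(v - 1/2)*(v + 3)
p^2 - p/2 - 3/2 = (p - 3/2)*(p + 1)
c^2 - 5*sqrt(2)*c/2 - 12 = (c - 4*sqrt(2))*(c + 3*sqrt(2)/2)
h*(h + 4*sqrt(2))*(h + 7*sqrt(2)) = h^3 + 11*sqrt(2)*h^2 + 56*h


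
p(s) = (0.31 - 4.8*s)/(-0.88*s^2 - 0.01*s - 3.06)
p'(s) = (0.31 - 4.8*s)*(1.76*s + 0.01)/(-0.88*s^2 - 0.01*s - 3.06)^2 - 4.8/(-0.88*s^2 - 0.01*s - 3.06)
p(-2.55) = -1.43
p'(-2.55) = -0.18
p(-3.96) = -1.15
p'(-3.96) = -0.19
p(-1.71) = -1.52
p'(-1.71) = 0.04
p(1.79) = 1.40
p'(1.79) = 0.06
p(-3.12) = -1.32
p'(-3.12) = -0.21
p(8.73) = 0.59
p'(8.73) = -0.06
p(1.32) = 1.31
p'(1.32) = 0.38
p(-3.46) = -1.25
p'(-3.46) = -0.21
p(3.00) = 1.28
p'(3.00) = -0.18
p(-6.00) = -0.84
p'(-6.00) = -0.12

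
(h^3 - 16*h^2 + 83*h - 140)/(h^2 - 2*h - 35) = (h^2 - 9*h + 20)/(h + 5)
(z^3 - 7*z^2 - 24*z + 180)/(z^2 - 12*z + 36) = z + 5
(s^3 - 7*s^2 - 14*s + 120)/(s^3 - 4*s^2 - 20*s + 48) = (s - 5)/(s - 2)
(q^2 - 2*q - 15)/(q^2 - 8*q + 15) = (q + 3)/(q - 3)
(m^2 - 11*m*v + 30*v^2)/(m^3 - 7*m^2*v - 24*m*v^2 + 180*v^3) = (-m + 5*v)/(-m^2 + m*v + 30*v^2)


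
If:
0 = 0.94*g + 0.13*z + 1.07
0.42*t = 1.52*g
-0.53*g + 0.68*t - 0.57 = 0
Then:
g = 0.30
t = 1.07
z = -10.37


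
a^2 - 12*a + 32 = (a - 8)*(a - 4)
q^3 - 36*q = q*(q - 6)*(q + 6)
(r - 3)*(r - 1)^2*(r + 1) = r^4 - 4*r^3 + 2*r^2 + 4*r - 3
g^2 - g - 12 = (g - 4)*(g + 3)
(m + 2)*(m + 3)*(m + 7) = m^3 + 12*m^2 + 41*m + 42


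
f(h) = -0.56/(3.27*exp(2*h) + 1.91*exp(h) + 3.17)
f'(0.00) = 0.07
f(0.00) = -0.07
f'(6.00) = 0.00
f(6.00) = 0.00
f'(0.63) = 0.04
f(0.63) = -0.03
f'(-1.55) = 0.03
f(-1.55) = -0.15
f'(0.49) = 0.05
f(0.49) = -0.04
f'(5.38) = 0.00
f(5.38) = -0.00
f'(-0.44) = 0.07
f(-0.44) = -0.10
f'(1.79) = 0.01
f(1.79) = -0.00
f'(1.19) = 0.02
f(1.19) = -0.01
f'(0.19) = 0.06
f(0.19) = -0.05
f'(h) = -0.56*(-6.54*exp(2*h) - 1.91*exp(h))/(3.27*exp(2*h) + 1.91*exp(h) + 3.17)^2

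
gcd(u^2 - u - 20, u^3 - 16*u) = u + 4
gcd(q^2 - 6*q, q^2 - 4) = 1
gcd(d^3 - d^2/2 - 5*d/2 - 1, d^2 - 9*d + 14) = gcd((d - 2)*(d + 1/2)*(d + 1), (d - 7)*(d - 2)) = d - 2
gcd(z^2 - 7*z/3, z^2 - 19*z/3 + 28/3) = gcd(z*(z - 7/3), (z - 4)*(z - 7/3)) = z - 7/3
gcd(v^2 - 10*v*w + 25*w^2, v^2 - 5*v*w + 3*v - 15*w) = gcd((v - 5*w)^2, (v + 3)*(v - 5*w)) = v - 5*w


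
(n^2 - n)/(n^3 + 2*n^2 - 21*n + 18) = n/(n^2 + 3*n - 18)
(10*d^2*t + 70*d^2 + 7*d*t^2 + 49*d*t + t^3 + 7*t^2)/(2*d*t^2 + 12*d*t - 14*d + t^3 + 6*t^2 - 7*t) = (5*d + t)/(t - 1)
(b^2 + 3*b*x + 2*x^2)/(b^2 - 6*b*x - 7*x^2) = (-b - 2*x)/(-b + 7*x)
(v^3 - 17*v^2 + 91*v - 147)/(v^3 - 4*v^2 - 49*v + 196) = (v^2 - 10*v + 21)/(v^2 + 3*v - 28)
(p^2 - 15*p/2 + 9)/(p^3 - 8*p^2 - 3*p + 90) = (p - 3/2)/(p^2 - 2*p - 15)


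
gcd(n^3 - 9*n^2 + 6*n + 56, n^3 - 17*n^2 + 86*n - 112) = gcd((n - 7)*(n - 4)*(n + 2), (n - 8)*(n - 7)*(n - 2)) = n - 7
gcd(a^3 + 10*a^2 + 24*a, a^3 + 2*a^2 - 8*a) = a^2 + 4*a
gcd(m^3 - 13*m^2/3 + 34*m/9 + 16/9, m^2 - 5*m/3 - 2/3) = m^2 - 5*m/3 - 2/3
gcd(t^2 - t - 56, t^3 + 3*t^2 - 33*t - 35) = t + 7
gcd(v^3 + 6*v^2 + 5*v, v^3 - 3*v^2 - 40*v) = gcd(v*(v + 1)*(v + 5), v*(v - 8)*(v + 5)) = v^2 + 5*v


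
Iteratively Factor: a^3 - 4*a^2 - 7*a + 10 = (a - 1)*(a^2 - 3*a - 10) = (a - 1)*(a + 2)*(a - 5)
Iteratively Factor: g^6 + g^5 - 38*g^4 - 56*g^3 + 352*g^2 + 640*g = (g)*(g^5 + g^4 - 38*g^3 - 56*g^2 + 352*g + 640) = g*(g - 5)*(g^4 + 6*g^3 - 8*g^2 - 96*g - 128) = g*(g - 5)*(g + 2)*(g^3 + 4*g^2 - 16*g - 64) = g*(g - 5)*(g - 4)*(g + 2)*(g^2 + 8*g + 16) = g*(g - 5)*(g - 4)*(g + 2)*(g + 4)*(g + 4)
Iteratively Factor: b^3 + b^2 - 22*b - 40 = (b - 5)*(b^2 + 6*b + 8) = (b - 5)*(b + 4)*(b + 2)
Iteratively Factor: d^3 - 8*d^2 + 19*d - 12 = (d - 3)*(d^2 - 5*d + 4) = (d - 3)*(d - 1)*(d - 4)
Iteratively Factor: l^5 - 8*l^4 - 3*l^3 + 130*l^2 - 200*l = (l - 5)*(l^4 - 3*l^3 - 18*l^2 + 40*l) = (l - 5)^2*(l^3 + 2*l^2 - 8*l) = (l - 5)^2*(l + 4)*(l^2 - 2*l) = (l - 5)^2*(l - 2)*(l + 4)*(l)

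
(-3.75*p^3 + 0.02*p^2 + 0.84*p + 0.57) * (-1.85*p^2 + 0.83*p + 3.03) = 6.9375*p^5 - 3.1495*p^4 - 12.8999*p^3 - 0.2967*p^2 + 3.0183*p + 1.7271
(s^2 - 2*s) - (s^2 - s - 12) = 12 - s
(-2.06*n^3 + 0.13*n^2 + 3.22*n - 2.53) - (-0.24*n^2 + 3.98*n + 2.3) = -2.06*n^3 + 0.37*n^2 - 0.76*n - 4.83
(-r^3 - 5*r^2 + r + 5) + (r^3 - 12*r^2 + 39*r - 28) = -17*r^2 + 40*r - 23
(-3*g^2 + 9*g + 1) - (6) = -3*g^2 + 9*g - 5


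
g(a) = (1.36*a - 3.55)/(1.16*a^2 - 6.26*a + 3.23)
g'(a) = (6.26 - 2.32*a)*(1.36*a - 3.55)/(1.16*a^2 - 6.26*a + 3.23)^2 + 1.36/(1.16*a^2 - 6.26*a + 3.23)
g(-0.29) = -0.77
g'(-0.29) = -0.77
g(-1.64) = -0.35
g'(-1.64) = -0.13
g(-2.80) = -0.25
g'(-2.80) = -0.06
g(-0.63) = -0.58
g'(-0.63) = -0.41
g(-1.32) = -0.40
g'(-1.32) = -0.17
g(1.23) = 0.69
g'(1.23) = -1.37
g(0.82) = 2.17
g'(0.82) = -9.62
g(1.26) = 0.65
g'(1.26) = -1.26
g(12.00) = 0.13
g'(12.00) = -0.02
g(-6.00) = -0.14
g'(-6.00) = -0.02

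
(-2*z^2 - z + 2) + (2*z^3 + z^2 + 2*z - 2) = 2*z^3 - z^2 + z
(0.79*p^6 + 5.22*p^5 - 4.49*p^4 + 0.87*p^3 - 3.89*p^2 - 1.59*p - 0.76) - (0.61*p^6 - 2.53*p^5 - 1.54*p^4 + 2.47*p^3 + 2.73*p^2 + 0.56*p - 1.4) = 0.18*p^6 + 7.75*p^5 - 2.95*p^4 - 1.6*p^3 - 6.62*p^2 - 2.15*p + 0.64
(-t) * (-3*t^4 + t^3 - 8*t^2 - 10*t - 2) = 3*t^5 - t^4 + 8*t^3 + 10*t^2 + 2*t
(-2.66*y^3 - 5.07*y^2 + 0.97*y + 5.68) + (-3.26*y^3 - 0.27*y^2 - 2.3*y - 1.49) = -5.92*y^3 - 5.34*y^2 - 1.33*y + 4.19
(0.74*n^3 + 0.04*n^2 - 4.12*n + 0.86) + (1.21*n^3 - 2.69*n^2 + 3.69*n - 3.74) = 1.95*n^3 - 2.65*n^2 - 0.43*n - 2.88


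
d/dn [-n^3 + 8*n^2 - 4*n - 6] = -3*n^2 + 16*n - 4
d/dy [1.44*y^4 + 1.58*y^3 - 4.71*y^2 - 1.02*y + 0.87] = 5.76*y^3 + 4.74*y^2 - 9.42*y - 1.02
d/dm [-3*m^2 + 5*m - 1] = 5 - 6*m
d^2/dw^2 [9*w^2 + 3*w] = 18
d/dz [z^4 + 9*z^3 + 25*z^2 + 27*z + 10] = 4*z^3 + 27*z^2 + 50*z + 27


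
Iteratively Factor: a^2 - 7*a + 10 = (a - 2)*(a - 5)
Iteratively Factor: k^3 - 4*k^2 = (k)*(k^2 - 4*k) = k*(k - 4)*(k)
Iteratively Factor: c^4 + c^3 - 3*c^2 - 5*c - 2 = (c - 2)*(c^3 + 3*c^2 + 3*c + 1) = (c - 2)*(c + 1)*(c^2 + 2*c + 1) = (c - 2)*(c + 1)^2*(c + 1)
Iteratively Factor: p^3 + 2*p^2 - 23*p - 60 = (p - 5)*(p^2 + 7*p + 12) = (p - 5)*(p + 3)*(p + 4)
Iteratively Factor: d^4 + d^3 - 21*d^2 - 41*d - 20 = (d + 1)*(d^3 - 21*d - 20) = (d + 1)*(d + 4)*(d^2 - 4*d - 5) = (d - 5)*(d + 1)*(d + 4)*(d + 1)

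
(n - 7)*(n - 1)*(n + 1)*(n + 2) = n^4 - 5*n^3 - 15*n^2 + 5*n + 14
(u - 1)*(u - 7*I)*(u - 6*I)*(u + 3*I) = u^4 - u^3 - 10*I*u^3 - 3*u^2 + 10*I*u^2 + 3*u - 126*I*u + 126*I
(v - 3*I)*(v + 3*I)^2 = v^3 + 3*I*v^2 + 9*v + 27*I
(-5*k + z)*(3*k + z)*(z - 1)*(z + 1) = -15*k^2*z^2 + 15*k^2 - 2*k*z^3 + 2*k*z + z^4 - z^2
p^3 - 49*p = p*(p - 7)*(p + 7)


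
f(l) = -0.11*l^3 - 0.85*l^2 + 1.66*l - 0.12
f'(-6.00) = -0.02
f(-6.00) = -16.92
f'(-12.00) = -25.46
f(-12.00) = 47.64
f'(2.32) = -4.06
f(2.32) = -2.22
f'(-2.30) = 3.82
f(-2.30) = -7.10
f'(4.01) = -10.46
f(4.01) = -14.22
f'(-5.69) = 0.65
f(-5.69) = -16.82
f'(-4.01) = 3.17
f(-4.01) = -13.35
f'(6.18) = -21.45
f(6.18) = -48.29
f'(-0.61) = 2.57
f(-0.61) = -1.42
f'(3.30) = -7.54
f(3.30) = -7.85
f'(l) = -0.33*l^2 - 1.7*l + 1.66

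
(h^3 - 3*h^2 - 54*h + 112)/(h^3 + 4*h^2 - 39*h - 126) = (h^2 - 10*h + 16)/(h^2 - 3*h - 18)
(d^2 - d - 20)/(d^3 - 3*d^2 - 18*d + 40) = 1/(d - 2)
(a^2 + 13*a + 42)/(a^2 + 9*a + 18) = (a + 7)/(a + 3)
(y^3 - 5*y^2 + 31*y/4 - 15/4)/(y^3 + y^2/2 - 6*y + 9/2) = (y - 5/2)/(y + 3)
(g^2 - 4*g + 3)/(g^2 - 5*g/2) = 2*(g^2 - 4*g + 3)/(g*(2*g - 5))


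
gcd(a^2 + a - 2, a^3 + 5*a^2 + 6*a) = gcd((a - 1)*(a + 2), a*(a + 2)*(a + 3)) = a + 2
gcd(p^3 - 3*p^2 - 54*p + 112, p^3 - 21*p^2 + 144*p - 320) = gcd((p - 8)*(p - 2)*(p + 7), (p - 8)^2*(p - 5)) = p - 8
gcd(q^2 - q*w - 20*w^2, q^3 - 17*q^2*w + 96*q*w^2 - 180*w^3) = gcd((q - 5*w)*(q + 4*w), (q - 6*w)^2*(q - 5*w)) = q - 5*w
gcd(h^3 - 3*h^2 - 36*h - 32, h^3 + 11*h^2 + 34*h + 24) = h^2 + 5*h + 4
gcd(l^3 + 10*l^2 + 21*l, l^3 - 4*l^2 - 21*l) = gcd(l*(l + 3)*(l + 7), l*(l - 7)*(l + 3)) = l^2 + 3*l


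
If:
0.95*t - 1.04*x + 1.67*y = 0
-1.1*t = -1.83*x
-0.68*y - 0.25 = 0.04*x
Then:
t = 2.31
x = 1.39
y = -0.45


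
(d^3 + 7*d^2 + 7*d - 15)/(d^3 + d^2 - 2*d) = (d^2 + 8*d + 15)/(d*(d + 2))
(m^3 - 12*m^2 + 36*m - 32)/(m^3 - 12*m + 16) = (m - 8)/(m + 4)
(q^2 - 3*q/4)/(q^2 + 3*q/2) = (4*q - 3)/(2*(2*q + 3))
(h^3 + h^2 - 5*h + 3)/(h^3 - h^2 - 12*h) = (h^2 - 2*h + 1)/(h*(h - 4))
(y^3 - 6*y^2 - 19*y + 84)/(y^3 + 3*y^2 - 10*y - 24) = (y - 7)/(y + 2)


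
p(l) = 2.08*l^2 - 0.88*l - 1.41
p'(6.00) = 24.08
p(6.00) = 68.19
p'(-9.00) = -38.32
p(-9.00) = 174.99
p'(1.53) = 5.48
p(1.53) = 2.11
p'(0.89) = 2.82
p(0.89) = -0.55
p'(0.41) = 0.83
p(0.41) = -1.42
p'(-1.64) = -7.70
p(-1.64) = 5.63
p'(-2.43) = -10.99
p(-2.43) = 13.01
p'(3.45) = 13.47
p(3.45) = 20.31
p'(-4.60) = -20.02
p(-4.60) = 46.65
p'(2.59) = 9.89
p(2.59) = 10.26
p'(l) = 4.16*l - 0.88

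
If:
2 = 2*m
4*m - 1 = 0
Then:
No Solution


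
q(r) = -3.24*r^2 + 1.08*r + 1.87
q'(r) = 1.08 - 6.48*r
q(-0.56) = 0.25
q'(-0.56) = 4.71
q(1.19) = -1.43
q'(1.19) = -6.63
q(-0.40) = 0.92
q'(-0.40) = 3.67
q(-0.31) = 1.22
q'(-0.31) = 3.09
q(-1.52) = -7.26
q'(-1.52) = 10.93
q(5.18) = -79.47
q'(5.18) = -32.49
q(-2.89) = -28.31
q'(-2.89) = 19.81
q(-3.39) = -39.03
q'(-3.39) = 23.05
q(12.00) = -451.73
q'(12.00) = -76.68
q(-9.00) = -270.29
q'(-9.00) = 59.40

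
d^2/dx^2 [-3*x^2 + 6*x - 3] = -6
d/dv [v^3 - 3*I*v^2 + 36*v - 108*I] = 3*v^2 - 6*I*v + 36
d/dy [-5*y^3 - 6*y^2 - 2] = 3*y*(-5*y - 4)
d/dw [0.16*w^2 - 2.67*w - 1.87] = 0.32*w - 2.67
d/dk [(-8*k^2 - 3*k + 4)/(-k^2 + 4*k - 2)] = 5*(-7*k^2 + 8*k - 2)/(k^4 - 8*k^3 + 20*k^2 - 16*k + 4)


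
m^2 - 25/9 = (m - 5/3)*(m + 5/3)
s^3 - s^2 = s^2*(s - 1)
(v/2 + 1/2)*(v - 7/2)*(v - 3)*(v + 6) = v^4/2 + v^3/4 - 29*v^2/2 + 69*v/4 + 63/2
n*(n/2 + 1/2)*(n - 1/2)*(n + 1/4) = n^4/2 + 3*n^3/8 - 3*n^2/16 - n/16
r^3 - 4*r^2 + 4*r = r*(r - 2)^2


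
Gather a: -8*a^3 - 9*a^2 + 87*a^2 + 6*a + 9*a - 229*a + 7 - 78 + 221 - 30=-8*a^3 + 78*a^2 - 214*a + 120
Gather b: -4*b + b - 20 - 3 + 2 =-3*b - 21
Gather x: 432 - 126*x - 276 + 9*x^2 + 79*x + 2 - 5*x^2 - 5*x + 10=4*x^2 - 52*x + 168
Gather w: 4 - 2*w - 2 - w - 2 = -3*w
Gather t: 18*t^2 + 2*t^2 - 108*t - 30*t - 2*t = 20*t^2 - 140*t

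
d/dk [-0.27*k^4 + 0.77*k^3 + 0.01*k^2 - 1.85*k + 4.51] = -1.08*k^3 + 2.31*k^2 + 0.02*k - 1.85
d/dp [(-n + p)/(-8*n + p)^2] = (6*n + p)/(8*n - p)^3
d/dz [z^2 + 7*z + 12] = 2*z + 7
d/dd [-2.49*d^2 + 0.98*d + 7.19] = 0.98 - 4.98*d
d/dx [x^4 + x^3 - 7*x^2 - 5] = x*(4*x^2 + 3*x - 14)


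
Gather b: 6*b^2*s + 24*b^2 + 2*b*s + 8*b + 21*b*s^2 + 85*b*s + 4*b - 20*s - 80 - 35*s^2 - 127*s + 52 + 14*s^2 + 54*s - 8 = b^2*(6*s + 24) + b*(21*s^2 + 87*s + 12) - 21*s^2 - 93*s - 36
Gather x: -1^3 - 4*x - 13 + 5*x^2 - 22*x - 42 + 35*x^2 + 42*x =40*x^2 + 16*x - 56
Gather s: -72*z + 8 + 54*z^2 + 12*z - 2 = 54*z^2 - 60*z + 6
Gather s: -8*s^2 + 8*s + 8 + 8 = -8*s^2 + 8*s + 16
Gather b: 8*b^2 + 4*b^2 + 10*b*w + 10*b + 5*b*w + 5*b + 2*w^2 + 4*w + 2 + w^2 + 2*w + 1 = 12*b^2 + b*(15*w + 15) + 3*w^2 + 6*w + 3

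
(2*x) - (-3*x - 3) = 5*x + 3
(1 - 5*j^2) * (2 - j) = 5*j^3 - 10*j^2 - j + 2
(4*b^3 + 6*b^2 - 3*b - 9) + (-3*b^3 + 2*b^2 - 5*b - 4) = b^3 + 8*b^2 - 8*b - 13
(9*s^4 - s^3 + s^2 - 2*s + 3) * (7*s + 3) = 63*s^5 + 20*s^4 + 4*s^3 - 11*s^2 + 15*s + 9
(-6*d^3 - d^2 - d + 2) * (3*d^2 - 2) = -18*d^5 - 3*d^4 + 9*d^3 + 8*d^2 + 2*d - 4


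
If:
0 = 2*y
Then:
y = 0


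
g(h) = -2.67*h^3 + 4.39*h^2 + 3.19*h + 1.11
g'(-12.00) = -1255.61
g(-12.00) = 5208.75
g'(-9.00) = -724.64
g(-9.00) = 2274.42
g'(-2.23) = -56.22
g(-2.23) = 45.44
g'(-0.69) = -6.68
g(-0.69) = 1.88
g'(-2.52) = -69.80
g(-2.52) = 63.68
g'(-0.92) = -11.67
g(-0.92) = 3.97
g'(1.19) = 2.30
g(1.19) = 6.62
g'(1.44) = -0.78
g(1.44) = 6.83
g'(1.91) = -9.26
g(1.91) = 4.61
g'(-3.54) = -128.27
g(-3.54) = 163.28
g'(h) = -8.01*h^2 + 8.78*h + 3.19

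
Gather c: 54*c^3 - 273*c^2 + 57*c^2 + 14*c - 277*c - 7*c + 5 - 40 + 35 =54*c^3 - 216*c^2 - 270*c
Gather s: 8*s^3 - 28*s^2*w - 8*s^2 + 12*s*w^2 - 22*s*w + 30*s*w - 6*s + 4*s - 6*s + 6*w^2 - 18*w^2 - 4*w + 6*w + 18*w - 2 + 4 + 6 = 8*s^3 + s^2*(-28*w - 8) + s*(12*w^2 + 8*w - 8) - 12*w^2 + 20*w + 8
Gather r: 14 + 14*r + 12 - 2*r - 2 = 12*r + 24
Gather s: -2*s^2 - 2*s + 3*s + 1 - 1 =-2*s^2 + s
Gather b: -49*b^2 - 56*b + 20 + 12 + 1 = -49*b^2 - 56*b + 33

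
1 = 1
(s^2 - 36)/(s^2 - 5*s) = (s^2 - 36)/(s*(s - 5))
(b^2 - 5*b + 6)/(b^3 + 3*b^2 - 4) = (b^2 - 5*b + 6)/(b^3 + 3*b^2 - 4)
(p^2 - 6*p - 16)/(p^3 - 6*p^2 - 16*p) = 1/p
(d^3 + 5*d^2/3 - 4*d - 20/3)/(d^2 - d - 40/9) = 3*(d^2 - 4)/(3*d - 8)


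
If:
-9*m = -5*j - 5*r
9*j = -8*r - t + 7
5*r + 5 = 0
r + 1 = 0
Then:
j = 5/3 - t/9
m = 10/27 - 5*t/81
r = -1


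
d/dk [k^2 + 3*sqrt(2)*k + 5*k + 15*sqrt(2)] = 2*k + 3*sqrt(2) + 5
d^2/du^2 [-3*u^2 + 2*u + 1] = -6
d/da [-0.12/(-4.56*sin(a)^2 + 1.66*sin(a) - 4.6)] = (0.1992 - 1.0944*sin(a))*cos(a)/(4.56*sin(a)^2 - 1.66*sin(a) + 4.6)^2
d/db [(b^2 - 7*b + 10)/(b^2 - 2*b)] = 5/b^2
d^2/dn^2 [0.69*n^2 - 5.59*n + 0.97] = 1.38000000000000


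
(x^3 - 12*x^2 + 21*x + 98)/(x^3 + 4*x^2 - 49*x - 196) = (x^2 - 5*x - 14)/(x^2 + 11*x + 28)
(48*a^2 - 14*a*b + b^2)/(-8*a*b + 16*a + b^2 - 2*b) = (-6*a + b)/(b - 2)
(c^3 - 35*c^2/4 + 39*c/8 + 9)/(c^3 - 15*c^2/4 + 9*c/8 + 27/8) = (c - 8)/(c - 3)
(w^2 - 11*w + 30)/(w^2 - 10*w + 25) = (w - 6)/(w - 5)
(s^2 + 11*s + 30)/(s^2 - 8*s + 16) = (s^2 + 11*s + 30)/(s^2 - 8*s + 16)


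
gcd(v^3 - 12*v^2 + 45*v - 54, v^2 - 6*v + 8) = 1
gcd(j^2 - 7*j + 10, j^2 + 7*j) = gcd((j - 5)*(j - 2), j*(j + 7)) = 1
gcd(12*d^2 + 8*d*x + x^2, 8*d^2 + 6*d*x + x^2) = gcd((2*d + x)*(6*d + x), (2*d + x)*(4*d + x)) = 2*d + x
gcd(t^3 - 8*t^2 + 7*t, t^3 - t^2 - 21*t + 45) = 1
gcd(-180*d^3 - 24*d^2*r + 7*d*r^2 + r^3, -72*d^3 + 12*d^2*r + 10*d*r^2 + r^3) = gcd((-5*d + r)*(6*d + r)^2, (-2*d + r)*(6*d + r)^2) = 36*d^2 + 12*d*r + r^2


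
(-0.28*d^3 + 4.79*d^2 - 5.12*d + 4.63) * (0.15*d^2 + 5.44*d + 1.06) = -0.042*d^5 - 0.8047*d^4 + 24.9928*d^3 - 22.0809*d^2 + 19.76*d + 4.9078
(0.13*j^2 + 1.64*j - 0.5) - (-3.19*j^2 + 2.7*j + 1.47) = 3.32*j^2 - 1.06*j - 1.97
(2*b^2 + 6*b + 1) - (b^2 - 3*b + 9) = b^2 + 9*b - 8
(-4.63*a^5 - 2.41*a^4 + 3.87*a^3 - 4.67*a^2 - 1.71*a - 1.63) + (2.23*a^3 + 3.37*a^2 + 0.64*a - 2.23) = -4.63*a^5 - 2.41*a^4 + 6.1*a^3 - 1.3*a^2 - 1.07*a - 3.86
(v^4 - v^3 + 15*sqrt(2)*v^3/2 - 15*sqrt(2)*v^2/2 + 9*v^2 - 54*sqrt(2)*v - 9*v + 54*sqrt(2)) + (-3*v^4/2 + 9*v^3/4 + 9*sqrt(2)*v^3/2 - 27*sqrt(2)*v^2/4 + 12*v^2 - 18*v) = -v^4/2 + 5*v^3/4 + 12*sqrt(2)*v^3 - 57*sqrt(2)*v^2/4 + 21*v^2 - 54*sqrt(2)*v - 27*v + 54*sqrt(2)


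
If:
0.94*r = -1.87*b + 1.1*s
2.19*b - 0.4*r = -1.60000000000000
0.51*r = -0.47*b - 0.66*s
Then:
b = -0.57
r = 0.85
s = -0.25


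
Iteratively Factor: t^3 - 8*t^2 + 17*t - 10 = (t - 1)*(t^2 - 7*t + 10) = (t - 2)*(t - 1)*(t - 5)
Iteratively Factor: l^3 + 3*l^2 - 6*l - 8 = (l - 2)*(l^2 + 5*l + 4) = (l - 2)*(l + 4)*(l + 1)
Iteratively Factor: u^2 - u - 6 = (u - 3)*(u + 2)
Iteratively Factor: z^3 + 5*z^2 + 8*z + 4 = (z + 2)*(z^2 + 3*z + 2) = (z + 1)*(z + 2)*(z + 2)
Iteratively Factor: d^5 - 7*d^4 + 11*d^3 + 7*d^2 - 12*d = (d + 1)*(d^4 - 8*d^3 + 19*d^2 - 12*d) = d*(d + 1)*(d^3 - 8*d^2 + 19*d - 12) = d*(d - 3)*(d + 1)*(d^2 - 5*d + 4) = d*(d - 3)*(d - 1)*(d + 1)*(d - 4)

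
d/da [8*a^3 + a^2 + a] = 24*a^2 + 2*a + 1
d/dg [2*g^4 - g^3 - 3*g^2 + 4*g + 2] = 8*g^3 - 3*g^2 - 6*g + 4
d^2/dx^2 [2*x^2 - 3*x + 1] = 4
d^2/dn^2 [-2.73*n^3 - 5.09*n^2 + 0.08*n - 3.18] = -16.38*n - 10.18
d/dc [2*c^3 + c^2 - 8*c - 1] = 6*c^2 + 2*c - 8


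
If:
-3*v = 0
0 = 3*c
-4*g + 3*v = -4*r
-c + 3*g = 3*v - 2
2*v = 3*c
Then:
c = 0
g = -2/3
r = -2/3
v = 0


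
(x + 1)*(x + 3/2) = x^2 + 5*x/2 + 3/2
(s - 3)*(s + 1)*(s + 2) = s^3 - 7*s - 6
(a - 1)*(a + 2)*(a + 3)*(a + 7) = a^4 + 11*a^3 + 29*a^2 + a - 42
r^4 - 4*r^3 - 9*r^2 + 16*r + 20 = (r - 5)*(r - 2)*(r + 1)*(r + 2)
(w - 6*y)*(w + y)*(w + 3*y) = w^3 - 2*w^2*y - 21*w*y^2 - 18*y^3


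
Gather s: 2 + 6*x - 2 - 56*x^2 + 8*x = -56*x^2 + 14*x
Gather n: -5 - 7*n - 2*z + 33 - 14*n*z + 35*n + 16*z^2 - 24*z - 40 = n*(28 - 14*z) + 16*z^2 - 26*z - 12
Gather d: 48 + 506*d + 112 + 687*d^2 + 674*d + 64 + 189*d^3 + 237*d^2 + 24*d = 189*d^3 + 924*d^2 + 1204*d + 224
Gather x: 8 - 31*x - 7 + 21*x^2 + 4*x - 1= 21*x^2 - 27*x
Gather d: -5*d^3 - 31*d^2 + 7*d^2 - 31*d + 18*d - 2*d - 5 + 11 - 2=-5*d^3 - 24*d^2 - 15*d + 4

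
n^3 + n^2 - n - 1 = (n - 1)*(n + 1)^2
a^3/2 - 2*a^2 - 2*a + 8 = (a/2 + 1)*(a - 4)*(a - 2)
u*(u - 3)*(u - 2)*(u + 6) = u^4 + u^3 - 24*u^2 + 36*u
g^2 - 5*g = g*(g - 5)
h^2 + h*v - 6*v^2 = (h - 2*v)*(h + 3*v)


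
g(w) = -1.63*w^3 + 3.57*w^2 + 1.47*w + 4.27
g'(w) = -4.89*w^2 + 7.14*w + 1.47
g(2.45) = 5.33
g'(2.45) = -10.39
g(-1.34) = 12.63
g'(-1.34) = -16.88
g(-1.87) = 24.66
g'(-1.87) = -28.98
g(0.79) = 6.86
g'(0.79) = 4.06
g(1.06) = 7.90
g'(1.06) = 3.54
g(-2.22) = 36.43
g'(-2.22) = -38.48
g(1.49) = 8.99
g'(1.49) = 1.25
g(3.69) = -23.59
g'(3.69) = -38.77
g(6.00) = -210.47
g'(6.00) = -131.73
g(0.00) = 4.27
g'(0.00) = 1.47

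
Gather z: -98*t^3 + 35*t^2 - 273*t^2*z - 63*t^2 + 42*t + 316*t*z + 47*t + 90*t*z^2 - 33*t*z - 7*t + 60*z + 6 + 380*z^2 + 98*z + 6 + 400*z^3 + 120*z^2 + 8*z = -98*t^3 - 28*t^2 + 82*t + 400*z^3 + z^2*(90*t + 500) + z*(-273*t^2 + 283*t + 166) + 12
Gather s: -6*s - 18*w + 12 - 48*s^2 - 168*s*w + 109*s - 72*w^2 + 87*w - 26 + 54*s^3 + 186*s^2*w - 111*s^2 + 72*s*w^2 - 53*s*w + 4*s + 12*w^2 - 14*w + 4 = 54*s^3 + s^2*(186*w - 159) + s*(72*w^2 - 221*w + 107) - 60*w^2 + 55*w - 10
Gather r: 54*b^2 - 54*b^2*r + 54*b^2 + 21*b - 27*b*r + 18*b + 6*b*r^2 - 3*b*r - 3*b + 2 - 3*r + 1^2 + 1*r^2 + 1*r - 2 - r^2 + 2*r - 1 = 108*b^2 + 6*b*r^2 + 36*b + r*(-54*b^2 - 30*b)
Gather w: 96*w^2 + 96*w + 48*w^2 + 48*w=144*w^2 + 144*w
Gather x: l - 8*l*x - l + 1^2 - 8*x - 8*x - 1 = x*(-8*l - 16)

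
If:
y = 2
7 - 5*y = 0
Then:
No Solution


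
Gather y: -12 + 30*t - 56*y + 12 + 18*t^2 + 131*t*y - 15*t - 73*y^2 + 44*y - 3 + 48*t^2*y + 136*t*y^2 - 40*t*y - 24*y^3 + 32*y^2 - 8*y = 18*t^2 + 15*t - 24*y^3 + y^2*(136*t - 41) + y*(48*t^2 + 91*t - 20) - 3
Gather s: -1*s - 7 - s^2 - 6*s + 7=-s^2 - 7*s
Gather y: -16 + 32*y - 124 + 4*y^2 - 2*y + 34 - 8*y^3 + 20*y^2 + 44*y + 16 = -8*y^3 + 24*y^2 + 74*y - 90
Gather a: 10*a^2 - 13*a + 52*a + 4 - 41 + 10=10*a^2 + 39*a - 27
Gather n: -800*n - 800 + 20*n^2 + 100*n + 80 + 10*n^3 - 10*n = 10*n^3 + 20*n^2 - 710*n - 720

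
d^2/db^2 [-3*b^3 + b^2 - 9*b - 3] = 2 - 18*b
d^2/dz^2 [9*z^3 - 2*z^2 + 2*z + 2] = 54*z - 4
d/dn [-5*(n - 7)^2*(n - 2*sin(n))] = (5*n - 35)*(-2*n + (n - 7)*(2*cos(n) - 1) + 4*sin(n))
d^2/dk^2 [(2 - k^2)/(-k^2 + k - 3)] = 2*(k^3 - 15*k^2 + 6*k + 13)/(k^6 - 3*k^5 + 12*k^4 - 19*k^3 + 36*k^2 - 27*k + 27)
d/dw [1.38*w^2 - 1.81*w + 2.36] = 2.76*w - 1.81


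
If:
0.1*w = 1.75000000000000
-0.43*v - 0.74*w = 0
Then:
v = -30.12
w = 17.50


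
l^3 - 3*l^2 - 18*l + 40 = (l - 5)*(l - 2)*(l + 4)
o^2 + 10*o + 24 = (o + 4)*(o + 6)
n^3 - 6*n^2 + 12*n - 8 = (n - 2)^3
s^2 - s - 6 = (s - 3)*(s + 2)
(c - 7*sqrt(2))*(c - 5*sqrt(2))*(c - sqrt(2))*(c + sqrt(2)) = c^4 - 12*sqrt(2)*c^3 + 68*c^2 + 24*sqrt(2)*c - 140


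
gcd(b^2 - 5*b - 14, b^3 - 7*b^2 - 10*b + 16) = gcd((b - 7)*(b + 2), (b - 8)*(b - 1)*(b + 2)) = b + 2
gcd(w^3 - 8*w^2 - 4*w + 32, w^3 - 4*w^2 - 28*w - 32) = w^2 - 6*w - 16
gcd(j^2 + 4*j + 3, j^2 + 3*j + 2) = j + 1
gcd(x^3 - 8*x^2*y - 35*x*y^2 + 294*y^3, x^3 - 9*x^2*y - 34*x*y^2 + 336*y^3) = x^2 - x*y - 42*y^2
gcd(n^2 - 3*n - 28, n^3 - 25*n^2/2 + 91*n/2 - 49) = n - 7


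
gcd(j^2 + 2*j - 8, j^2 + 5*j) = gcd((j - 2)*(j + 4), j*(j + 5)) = 1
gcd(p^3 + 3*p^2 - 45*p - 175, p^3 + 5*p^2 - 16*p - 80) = p + 5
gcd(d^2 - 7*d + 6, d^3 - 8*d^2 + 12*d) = d - 6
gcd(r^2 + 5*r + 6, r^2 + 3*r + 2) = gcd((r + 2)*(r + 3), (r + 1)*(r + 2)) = r + 2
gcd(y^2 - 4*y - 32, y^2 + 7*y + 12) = y + 4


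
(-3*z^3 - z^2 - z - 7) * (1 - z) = 3*z^4 - 2*z^3 + 6*z - 7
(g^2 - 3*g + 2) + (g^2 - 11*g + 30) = 2*g^2 - 14*g + 32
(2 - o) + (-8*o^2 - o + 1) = -8*o^2 - 2*o + 3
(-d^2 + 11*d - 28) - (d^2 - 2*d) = -2*d^2 + 13*d - 28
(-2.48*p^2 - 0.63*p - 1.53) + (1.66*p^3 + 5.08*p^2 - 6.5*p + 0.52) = 1.66*p^3 + 2.6*p^2 - 7.13*p - 1.01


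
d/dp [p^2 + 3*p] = 2*p + 3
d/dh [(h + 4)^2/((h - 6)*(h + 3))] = (-11*h^2 - 68*h - 96)/(h^4 - 6*h^3 - 27*h^2 + 108*h + 324)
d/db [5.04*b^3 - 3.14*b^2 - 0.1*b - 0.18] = 15.12*b^2 - 6.28*b - 0.1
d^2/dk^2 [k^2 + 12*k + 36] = 2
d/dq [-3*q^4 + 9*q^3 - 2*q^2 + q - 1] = -12*q^3 + 27*q^2 - 4*q + 1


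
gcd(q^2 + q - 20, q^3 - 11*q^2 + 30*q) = 1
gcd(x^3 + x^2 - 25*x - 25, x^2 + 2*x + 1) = x + 1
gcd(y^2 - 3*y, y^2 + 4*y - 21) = y - 3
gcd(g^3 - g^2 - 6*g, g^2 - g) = g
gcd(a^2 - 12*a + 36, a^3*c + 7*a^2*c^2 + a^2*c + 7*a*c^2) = 1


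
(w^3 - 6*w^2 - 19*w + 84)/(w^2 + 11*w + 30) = (w^3 - 6*w^2 - 19*w + 84)/(w^2 + 11*w + 30)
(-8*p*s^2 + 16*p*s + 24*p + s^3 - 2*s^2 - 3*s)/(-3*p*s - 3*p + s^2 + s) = (8*p*s - 24*p - s^2 + 3*s)/(3*p - s)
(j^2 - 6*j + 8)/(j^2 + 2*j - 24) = (j - 2)/(j + 6)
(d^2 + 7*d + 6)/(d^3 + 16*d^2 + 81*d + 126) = (d + 1)/(d^2 + 10*d + 21)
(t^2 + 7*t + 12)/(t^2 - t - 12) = (t + 4)/(t - 4)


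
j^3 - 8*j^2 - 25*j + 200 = (j - 8)*(j - 5)*(j + 5)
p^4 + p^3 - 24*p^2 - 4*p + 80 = (p - 4)*(p - 2)*(p + 2)*(p + 5)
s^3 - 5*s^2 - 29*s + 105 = (s - 7)*(s - 3)*(s + 5)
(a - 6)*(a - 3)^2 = a^3 - 12*a^2 + 45*a - 54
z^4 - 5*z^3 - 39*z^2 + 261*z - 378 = (z - 6)*(z - 3)^2*(z + 7)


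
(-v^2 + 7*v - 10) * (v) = -v^3 + 7*v^2 - 10*v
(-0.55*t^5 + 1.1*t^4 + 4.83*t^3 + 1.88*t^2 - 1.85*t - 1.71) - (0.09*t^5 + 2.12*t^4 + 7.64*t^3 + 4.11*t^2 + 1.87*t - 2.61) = -0.64*t^5 - 1.02*t^4 - 2.81*t^3 - 2.23*t^2 - 3.72*t + 0.9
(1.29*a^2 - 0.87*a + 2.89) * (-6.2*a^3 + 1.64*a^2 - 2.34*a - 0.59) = -7.998*a^5 + 7.5096*a^4 - 22.3634*a^3 + 6.0143*a^2 - 6.2493*a - 1.7051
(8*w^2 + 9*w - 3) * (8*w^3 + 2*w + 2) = 64*w^5 + 72*w^4 - 8*w^3 + 34*w^2 + 12*w - 6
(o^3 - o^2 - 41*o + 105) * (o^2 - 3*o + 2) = o^5 - 4*o^4 - 36*o^3 + 226*o^2 - 397*o + 210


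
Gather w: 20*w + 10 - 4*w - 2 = 16*w + 8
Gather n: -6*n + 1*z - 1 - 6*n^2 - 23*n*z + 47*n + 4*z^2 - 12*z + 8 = -6*n^2 + n*(41 - 23*z) + 4*z^2 - 11*z + 7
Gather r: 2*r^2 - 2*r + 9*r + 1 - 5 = 2*r^2 + 7*r - 4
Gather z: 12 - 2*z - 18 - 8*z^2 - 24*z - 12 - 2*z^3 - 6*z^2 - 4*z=-2*z^3 - 14*z^2 - 30*z - 18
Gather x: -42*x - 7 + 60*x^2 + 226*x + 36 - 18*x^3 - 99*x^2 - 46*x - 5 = -18*x^3 - 39*x^2 + 138*x + 24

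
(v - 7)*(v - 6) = v^2 - 13*v + 42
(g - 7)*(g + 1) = g^2 - 6*g - 7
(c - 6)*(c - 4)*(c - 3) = c^3 - 13*c^2 + 54*c - 72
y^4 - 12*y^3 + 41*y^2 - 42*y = y*(y - 7)*(y - 3)*(y - 2)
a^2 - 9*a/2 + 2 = (a - 4)*(a - 1/2)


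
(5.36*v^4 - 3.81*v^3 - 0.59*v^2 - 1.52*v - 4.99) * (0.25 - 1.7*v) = -9.112*v^5 + 7.817*v^4 + 0.0504999999999999*v^3 + 2.4365*v^2 + 8.103*v - 1.2475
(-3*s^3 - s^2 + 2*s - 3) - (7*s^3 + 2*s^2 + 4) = -10*s^3 - 3*s^2 + 2*s - 7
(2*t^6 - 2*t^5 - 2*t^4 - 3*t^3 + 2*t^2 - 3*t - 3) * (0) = 0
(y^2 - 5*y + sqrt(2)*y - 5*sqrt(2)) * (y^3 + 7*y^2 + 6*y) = y^5 + sqrt(2)*y^4 + 2*y^4 - 29*y^3 + 2*sqrt(2)*y^3 - 29*sqrt(2)*y^2 - 30*y^2 - 30*sqrt(2)*y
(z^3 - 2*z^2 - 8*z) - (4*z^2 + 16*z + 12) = z^3 - 6*z^2 - 24*z - 12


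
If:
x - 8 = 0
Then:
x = 8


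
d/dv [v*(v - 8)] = 2*v - 8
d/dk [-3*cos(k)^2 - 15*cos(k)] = 3*(2*cos(k) + 5)*sin(k)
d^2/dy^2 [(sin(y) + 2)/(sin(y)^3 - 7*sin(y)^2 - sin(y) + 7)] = (-4*(1 - cos(2*y))^2*sin(y) + 41*(1 - cos(2*y))^2 - 615*sin(y) - 103*sin(3*y) + 686*cos(2*y) - 19*cos(4*y) - 1523)/((sin(y) - 7)^3*(cos(2*y) + 1)^2)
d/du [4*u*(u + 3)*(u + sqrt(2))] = 12*u^2 + 8*sqrt(2)*u + 24*u + 12*sqrt(2)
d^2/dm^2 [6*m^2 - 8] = 12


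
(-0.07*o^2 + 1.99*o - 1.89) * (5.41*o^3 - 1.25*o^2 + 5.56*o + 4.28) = -0.3787*o^5 + 10.8534*o^4 - 13.1016*o^3 + 13.1273*o^2 - 1.9912*o - 8.0892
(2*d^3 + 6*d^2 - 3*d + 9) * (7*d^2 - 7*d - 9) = 14*d^5 + 28*d^4 - 81*d^3 + 30*d^2 - 36*d - 81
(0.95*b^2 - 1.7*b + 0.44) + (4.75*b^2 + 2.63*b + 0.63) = 5.7*b^2 + 0.93*b + 1.07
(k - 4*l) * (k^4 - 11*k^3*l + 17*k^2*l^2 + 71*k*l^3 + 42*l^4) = k^5 - 15*k^4*l + 61*k^3*l^2 + 3*k^2*l^3 - 242*k*l^4 - 168*l^5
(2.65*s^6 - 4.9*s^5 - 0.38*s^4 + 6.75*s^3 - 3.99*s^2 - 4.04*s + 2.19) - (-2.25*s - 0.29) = 2.65*s^6 - 4.9*s^5 - 0.38*s^4 + 6.75*s^3 - 3.99*s^2 - 1.79*s + 2.48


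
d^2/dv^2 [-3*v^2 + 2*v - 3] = -6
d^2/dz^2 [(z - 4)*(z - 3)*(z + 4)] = 6*z - 6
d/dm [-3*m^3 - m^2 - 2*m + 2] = -9*m^2 - 2*m - 2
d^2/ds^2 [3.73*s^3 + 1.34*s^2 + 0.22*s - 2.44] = 22.38*s + 2.68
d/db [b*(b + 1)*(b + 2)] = 3*b^2 + 6*b + 2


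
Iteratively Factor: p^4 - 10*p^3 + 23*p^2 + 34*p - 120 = (p - 4)*(p^3 - 6*p^2 - p + 30) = (p - 4)*(p - 3)*(p^2 - 3*p - 10) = (p - 5)*(p - 4)*(p - 3)*(p + 2)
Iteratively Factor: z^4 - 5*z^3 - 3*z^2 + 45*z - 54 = (z - 2)*(z^3 - 3*z^2 - 9*z + 27) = (z - 3)*(z - 2)*(z^2 - 9) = (z - 3)^2*(z - 2)*(z + 3)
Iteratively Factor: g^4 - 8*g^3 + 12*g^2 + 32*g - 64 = (g - 4)*(g^3 - 4*g^2 - 4*g + 16) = (g - 4)^2*(g^2 - 4) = (g - 4)^2*(g - 2)*(g + 2)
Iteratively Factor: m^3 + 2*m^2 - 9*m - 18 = (m + 2)*(m^2 - 9) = (m - 3)*(m + 2)*(m + 3)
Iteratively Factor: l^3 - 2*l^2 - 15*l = (l + 3)*(l^2 - 5*l) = (l - 5)*(l + 3)*(l)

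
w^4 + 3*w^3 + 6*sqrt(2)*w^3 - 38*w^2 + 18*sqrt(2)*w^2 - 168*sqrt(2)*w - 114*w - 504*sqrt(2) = (w + 3)*(w - 4*sqrt(2))*(w + 3*sqrt(2))*(w + 7*sqrt(2))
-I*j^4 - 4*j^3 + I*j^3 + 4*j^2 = j^2*(j - 4*I)*(-I*j + I)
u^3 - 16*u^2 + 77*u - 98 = (u - 7)^2*(u - 2)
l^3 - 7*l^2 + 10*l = l*(l - 5)*(l - 2)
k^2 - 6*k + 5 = (k - 5)*(k - 1)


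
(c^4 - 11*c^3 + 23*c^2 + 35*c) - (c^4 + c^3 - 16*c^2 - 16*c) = -12*c^3 + 39*c^2 + 51*c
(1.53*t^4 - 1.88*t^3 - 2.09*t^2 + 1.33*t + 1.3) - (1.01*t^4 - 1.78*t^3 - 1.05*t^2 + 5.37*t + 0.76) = 0.52*t^4 - 0.0999999999999999*t^3 - 1.04*t^2 - 4.04*t + 0.54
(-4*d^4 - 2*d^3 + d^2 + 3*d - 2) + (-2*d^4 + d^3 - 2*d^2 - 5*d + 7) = -6*d^4 - d^3 - d^2 - 2*d + 5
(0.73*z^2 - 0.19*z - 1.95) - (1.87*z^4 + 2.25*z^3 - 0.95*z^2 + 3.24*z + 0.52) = -1.87*z^4 - 2.25*z^3 + 1.68*z^2 - 3.43*z - 2.47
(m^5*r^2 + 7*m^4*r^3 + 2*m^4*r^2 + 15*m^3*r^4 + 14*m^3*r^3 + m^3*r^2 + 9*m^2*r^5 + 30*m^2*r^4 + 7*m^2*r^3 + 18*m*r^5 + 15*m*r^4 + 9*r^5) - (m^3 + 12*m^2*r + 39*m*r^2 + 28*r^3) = m^5*r^2 + 7*m^4*r^3 + 2*m^4*r^2 + 15*m^3*r^4 + 14*m^3*r^3 + m^3*r^2 - m^3 + 9*m^2*r^5 + 30*m^2*r^4 + 7*m^2*r^3 - 12*m^2*r + 18*m*r^5 + 15*m*r^4 - 39*m*r^2 + 9*r^5 - 28*r^3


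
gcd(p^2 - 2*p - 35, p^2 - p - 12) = 1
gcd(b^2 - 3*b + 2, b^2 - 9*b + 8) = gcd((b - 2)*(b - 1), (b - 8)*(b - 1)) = b - 1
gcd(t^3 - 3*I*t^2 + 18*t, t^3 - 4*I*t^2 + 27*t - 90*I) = t - 6*I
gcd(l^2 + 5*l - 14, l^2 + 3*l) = 1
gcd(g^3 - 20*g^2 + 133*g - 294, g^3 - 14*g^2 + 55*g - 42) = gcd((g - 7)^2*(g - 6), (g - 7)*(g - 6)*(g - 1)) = g^2 - 13*g + 42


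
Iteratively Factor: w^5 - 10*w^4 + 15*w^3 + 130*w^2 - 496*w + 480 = (w - 5)*(w^4 - 5*w^3 - 10*w^2 + 80*w - 96) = (w - 5)*(w - 4)*(w^3 - w^2 - 14*w + 24) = (w - 5)*(w - 4)*(w - 3)*(w^2 + 2*w - 8) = (w - 5)*(w - 4)*(w - 3)*(w + 4)*(w - 2)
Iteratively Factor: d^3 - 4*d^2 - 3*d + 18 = (d - 3)*(d^2 - d - 6) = (d - 3)*(d + 2)*(d - 3)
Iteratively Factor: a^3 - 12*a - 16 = (a + 2)*(a^2 - 2*a - 8) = (a - 4)*(a + 2)*(a + 2)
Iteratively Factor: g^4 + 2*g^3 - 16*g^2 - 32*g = (g + 4)*(g^3 - 2*g^2 - 8*g) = (g + 2)*(g + 4)*(g^2 - 4*g) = g*(g + 2)*(g + 4)*(g - 4)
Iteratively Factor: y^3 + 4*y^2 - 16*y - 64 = (y + 4)*(y^2 - 16) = (y + 4)^2*(y - 4)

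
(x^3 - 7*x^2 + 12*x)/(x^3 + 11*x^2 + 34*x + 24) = x*(x^2 - 7*x + 12)/(x^3 + 11*x^2 + 34*x + 24)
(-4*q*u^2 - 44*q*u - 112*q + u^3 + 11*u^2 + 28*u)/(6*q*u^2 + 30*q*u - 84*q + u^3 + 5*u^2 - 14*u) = (-4*q*u - 16*q + u^2 + 4*u)/(6*q*u - 12*q + u^2 - 2*u)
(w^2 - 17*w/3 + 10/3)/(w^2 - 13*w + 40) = (w - 2/3)/(w - 8)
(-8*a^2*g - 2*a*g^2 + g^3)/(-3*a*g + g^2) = (8*a^2 + 2*a*g - g^2)/(3*a - g)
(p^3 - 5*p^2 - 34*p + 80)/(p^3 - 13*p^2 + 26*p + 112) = (p^2 + 3*p - 10)/(p^2 - 5*p - 14)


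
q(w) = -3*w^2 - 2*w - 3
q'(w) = -6*w - 2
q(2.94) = -34.81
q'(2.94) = -19.64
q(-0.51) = -2.76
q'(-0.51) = 1.06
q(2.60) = -28.48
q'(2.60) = -17.60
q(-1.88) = -9.84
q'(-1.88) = 9.28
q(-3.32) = -29.43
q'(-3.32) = 17.92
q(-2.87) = -21.97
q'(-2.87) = 15.22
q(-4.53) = -55.50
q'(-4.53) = 25.18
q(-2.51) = -16.88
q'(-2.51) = 13.06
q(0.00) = -3.00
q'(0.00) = -2.00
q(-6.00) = -99.00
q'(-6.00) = 34.00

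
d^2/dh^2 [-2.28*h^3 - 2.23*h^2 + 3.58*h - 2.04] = -13.68*h - 4.46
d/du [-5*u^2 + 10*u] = 10 - 10*u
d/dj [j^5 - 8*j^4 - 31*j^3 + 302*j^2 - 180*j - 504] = 5*j^4 - 32*j^3 - 93*j^2 + 604*j - 180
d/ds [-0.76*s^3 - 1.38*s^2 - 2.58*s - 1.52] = -2.28*s^2 - 2.76*s - 2.58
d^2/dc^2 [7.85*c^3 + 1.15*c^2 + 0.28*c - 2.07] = 47.1*c + 2.3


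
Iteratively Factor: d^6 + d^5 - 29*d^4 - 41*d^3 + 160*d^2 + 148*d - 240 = (d - 1)*(d^5 + 2*d^4 - 27*d^3 - 68*d^2 + 92*d + 240) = (d - 2)*(d - 1)*(d^4 + 4*d^3 - 19*d^2 - 106*d - 120) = (d - 2)*(d - 1)*(d + 4)*(d^3 - 19*d - 30) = (d - 2)*(d - 1)*(d + 3)*(d + 4)*(d^2 - 3*d - 10) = (d - 2)*(d - 1)*(d + 2)*(d + 3)*(d + 4)*(d - 5)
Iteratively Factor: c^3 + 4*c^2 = (c)*(c^2 + 4*c) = c*(c + 4)*(c)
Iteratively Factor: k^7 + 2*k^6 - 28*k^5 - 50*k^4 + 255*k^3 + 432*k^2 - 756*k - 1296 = (k - 3)*(k^6 + 5*k^5 - 13*k^4 - 89*k^3 - 12*k^2 + 396*k + 432) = (k - 3)^2*(k^5 + 8*k^4 + 11*k^3 - 56*k^2 - 180*k - 144) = (k - 3)^2*(k + 2)*(k^4 + 6*k^3 - k^2 - 54*k - 72) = (k - 3)^3*(k + 2)*(k^3 + 9*k^2 + 26*k + 24) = (k - 3)^3*(k + 2)*(k + 4)*(k^2 + 5*k + 6) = (k - 3)^3*(k + 2)^2*(k + 4)*(k + 3)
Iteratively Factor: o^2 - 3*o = (o - 3)*(o)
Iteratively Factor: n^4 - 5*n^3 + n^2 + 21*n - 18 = (n - 3)*(n^3 - 2*n^2 - 5*n + 6) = (n - 3)*(n + 2)*(n^2 - 4*n + 3) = (n - 3)^2*(n + 2)*(n - 1)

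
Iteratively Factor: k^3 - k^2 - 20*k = (k)*(k^2 - k - 20) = k*(k - 5)*(k + 4)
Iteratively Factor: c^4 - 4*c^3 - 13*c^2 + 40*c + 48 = (c - 4)*(c^3 - 13*c - 12) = (c - 4)*(c + 3)*(c^2 - 3*c - 4) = (c - 4)^2*(c + 3)*(c + 1)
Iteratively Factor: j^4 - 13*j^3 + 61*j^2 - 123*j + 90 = (j - 5)*(j^3 - 8*j^2 + 21*j - 18) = (j - 5)*(j - 3)*(j^2 - 5*j + 6) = (j - 5)*(j - 3)*(j - 2)*(j - 3)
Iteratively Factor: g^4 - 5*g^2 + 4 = (g - 1)*(g^3 + g^2 - 4*g - 4) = (g - 1)*(g + 1)*(g^2 - 4) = (g - 1)*(g + 1)*(g + 2)*(g - 2)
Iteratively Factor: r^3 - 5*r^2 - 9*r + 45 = (r - 5)*(r^2 - 9) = (r - 5)*(r + 3)*(r - 3)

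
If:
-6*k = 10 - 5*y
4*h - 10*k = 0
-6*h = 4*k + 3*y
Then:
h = -75/113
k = -30/113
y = 190/113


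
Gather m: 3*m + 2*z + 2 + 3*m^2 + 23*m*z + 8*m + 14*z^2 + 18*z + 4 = 3*m^2 + m*(23*z + 11) + 14*z^2 + 20*z + 6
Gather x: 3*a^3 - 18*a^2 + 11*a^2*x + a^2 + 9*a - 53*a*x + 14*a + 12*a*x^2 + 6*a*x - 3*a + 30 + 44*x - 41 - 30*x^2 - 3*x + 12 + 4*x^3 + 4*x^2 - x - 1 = 3*a^3 - 17*a^2 + 20*a + 4*x^3 + x^2*(12*a - 26) + x*(11*a^2 - 47*a + 40)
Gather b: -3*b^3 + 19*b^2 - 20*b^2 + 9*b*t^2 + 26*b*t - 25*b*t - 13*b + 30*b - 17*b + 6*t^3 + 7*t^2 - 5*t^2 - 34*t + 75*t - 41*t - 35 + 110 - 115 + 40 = -3*b^3 - b^2 + b*(9*t^2 + t) + 6*t^3 + 2*t^2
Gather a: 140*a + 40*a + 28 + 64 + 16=180*a + 108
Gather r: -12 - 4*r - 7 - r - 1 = -5*r - 20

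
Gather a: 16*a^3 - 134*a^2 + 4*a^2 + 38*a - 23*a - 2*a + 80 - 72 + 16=16*a^3 - 130*a^2 + 13*a + 24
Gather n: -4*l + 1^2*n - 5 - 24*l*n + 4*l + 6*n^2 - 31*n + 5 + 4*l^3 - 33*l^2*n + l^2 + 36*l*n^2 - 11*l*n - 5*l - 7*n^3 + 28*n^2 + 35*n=4*l^3 + l^2 - 5*l - 7*n^3 + n^2*(36*l + 34) + n*(-33*l^2 - 35*l + 5)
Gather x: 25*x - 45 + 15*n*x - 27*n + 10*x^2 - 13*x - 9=-27*n + 10*x^2 + x*(15*n + 12) - 54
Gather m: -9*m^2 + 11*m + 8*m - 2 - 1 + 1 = -9*m^2 + 19*m - 2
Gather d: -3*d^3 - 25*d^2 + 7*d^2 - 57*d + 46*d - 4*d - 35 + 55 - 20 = -3*d^3 - 18*d^2 - 15*d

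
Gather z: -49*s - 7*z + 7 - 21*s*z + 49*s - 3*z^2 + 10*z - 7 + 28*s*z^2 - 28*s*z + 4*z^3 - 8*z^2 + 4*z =4*z^3 + z^2*(28*s - 11) + z*(7 - 49*s)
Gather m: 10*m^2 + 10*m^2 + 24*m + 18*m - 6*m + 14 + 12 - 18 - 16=20*m^2 + 36*m - 8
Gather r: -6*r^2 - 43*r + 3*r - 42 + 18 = -6*r^2 - 40*r - 24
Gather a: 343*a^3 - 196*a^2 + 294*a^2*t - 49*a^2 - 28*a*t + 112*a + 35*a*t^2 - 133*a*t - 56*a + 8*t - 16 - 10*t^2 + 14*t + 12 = 343*a^3 + a^2*(294*t - 245) + a*(35*t^2 - 161*t + 56) - 10*t^2 + 22*t - 4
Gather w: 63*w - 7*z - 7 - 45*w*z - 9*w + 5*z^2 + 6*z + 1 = w*(54 - 45*z) + 5*z^2 - z - 6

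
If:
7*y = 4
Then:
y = 4/7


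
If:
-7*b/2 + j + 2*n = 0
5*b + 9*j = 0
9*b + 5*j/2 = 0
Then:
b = 0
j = 0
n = 0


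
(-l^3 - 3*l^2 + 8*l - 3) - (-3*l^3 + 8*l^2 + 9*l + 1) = 2*l^3 - 11*l^2 - l - 4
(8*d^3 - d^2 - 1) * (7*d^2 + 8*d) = 56*d^5 + 57*d^4 - 8*d^3 - 7*d^2 - 8*d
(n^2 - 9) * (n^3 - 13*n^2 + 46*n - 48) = n^5 - 13*n^4 + 37*n^3 + 69*n^2 - 414*n + 432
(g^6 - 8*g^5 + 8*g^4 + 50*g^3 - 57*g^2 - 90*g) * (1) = g^6 - 8*g^5 + 8*g^4 + 50*g^3 - 57*g^2 - 90*g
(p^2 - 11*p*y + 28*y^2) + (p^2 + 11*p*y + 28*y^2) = 2*p^2 + 56*y^2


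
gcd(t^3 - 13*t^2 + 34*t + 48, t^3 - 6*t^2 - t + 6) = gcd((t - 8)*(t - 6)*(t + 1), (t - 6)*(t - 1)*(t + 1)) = t^2 - 5*t - 6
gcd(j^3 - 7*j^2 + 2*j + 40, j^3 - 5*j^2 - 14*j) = j + 2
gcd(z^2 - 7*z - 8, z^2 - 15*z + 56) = z - 8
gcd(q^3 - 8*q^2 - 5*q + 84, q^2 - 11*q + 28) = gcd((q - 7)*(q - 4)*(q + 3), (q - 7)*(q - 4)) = q^2 - 11*q + 28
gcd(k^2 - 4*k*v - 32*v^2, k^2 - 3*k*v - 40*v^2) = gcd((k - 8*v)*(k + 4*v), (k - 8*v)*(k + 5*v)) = -k + 8*v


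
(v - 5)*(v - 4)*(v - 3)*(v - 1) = v^4 - 13*v^3 + 59*v^2 - 107*v + 60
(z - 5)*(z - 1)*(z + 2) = z^3 - 4*z^2 - 7*z + 10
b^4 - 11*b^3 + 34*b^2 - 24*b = b*(b - 6)*(b - 4)*(b - 1)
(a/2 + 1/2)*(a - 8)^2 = a^3/2 - 15*a^2/2 + 24*a + 32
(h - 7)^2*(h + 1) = h^3 - 13*h^2 + 35*h + 49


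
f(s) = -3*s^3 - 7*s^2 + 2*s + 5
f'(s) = -9*s^2 - 14*s + 2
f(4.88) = -500.58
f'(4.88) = -280.65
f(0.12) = 5.13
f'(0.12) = 0.19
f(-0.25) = 4.11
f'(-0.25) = 4.94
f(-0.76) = 0.75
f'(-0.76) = 7.44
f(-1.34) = -3.03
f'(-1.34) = 4.60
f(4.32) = -358.86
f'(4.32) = -226.44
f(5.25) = -611.55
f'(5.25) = -319.56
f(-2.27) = -0.52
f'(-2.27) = -12.60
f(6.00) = -883.00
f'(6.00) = -406.00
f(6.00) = -883.00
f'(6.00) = -406.00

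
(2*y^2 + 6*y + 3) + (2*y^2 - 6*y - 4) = 4*y^2 - 1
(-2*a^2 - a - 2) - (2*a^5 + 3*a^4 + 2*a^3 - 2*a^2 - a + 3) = -2*a^5 - 3*a^4 - 2*a^3 - 5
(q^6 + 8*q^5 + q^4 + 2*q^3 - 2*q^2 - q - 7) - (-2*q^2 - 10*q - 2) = q^6 + 8*q^5 + q^4 + 2*q^3 + 9*q - 5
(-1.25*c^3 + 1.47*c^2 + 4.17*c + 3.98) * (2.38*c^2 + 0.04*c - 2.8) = -2.975*c^5 + 3.4486*c^4 + 13.4834*c^3 + 5.5232*c^2 - 11.5168*c - 11.144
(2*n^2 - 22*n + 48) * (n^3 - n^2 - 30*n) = 2*n^5 - 24*n^4 + 10*n^3 + 612*n^2 - 1440*n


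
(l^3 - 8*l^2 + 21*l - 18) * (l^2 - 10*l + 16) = l^5 - 18*l^4 + 117*l^3 - 356*l^2 + 516*l - 288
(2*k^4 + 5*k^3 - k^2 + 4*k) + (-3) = 2*k^4 + 5*k^3 - k^2 + 4*k - 3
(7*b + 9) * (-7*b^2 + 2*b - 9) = -49*b^3 - 49*b^2 - 45*b - 81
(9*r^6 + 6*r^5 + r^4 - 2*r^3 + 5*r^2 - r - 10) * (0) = 0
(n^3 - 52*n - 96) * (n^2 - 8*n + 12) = n^5 - 8*n^4 - 40*n^3 + 320*n^2 + 144*n - 1152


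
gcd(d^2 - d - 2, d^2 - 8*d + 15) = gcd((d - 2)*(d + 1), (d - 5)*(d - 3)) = 1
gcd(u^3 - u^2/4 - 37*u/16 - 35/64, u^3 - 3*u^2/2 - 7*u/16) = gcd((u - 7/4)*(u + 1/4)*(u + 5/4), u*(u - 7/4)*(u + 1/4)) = u^2 - 3*u/2 - 7/16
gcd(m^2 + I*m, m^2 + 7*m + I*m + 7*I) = m + I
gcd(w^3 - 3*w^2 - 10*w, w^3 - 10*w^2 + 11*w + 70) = w^2 - 3*w - 10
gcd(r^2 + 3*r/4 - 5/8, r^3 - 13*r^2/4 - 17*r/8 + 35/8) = r + 5/4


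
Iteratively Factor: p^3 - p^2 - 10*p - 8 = (p + 1)*(p^2 - 2*p - 8) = (p + 1)*(p + 2)*(p - 4)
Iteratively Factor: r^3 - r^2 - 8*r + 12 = (r - 2)*(r^2 + r - 6) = (r - 2)^2*(r + 3)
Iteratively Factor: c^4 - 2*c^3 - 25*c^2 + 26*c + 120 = (c - 5)*(c^3 + 3*c^2 - 10*c - 24) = (c - 5)*(c + 2)*(c^2 + c - 12) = (c - 5)*(c + 2)*(c + 4)*(c - 3)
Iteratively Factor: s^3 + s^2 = (s)*(s^2 + s) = s*(s + 1)*(s)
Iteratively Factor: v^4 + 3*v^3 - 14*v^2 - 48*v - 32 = (v + 2)*(v^3 + v^2 - 16*v - 16) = (v + 1)*(v + 2)*(v^2 - 16) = (v + 1)*(v + 2)*(v + 4)*(v - 4)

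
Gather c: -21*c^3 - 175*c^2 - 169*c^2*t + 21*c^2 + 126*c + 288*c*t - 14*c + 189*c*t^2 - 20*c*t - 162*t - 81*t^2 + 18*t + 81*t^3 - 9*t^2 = -21*c^3 + c^2*(-169*t - 154) + c*(189*t^2 + 268*t + 112) + 81*t^3 - 90*t^2 - 144*t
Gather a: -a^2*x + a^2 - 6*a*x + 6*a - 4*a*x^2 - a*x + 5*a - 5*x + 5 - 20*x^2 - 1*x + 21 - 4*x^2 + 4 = a^2*(1 - x) + a*(-4*x^2 - 7*x + 11) - 24*x^2 - 6*x + 30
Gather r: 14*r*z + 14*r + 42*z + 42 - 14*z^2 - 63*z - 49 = r*(14*z + 14) - 14*z^2 - 21*z - 7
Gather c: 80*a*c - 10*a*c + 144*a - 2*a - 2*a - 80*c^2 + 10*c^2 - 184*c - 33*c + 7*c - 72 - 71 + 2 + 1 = 140*a - 70*c^2 + c*(70*a - 210) - 140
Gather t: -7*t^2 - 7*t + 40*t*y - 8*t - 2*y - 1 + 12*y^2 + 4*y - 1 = -7*t^2 + t*(40*y - 15) + 12*y^2 + 2*y - 2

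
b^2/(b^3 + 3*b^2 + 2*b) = b/(b^2 + 3*b + 2)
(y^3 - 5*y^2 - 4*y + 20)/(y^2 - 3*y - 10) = y - 2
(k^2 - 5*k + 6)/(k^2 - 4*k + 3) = (k - 2)/(k - 1)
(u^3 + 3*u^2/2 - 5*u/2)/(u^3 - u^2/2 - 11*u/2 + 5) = u/(u - 2)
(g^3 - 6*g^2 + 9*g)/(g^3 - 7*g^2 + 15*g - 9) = g/(g - 1)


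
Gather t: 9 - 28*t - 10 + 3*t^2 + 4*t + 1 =3*t^2 - 24*t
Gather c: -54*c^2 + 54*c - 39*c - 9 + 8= -54*c^2 + 15*c - 1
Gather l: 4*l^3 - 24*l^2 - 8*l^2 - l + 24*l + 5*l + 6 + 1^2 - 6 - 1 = 4*l^3 - 32*l^2 + 28*l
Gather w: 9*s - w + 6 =9*s - w + 6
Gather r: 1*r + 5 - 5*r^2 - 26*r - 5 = -5*r^2 - 25*r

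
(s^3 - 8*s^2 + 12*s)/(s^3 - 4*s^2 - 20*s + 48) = s/(s + 4)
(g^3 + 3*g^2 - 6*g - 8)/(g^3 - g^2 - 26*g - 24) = (g - 2)/(g - 6)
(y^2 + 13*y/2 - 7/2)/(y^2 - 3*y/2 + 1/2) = (y + 7)/(y - 1)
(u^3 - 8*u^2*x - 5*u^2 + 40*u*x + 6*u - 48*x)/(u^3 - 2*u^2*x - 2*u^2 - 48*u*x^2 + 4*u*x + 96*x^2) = (u - 3)/(u + 6*x)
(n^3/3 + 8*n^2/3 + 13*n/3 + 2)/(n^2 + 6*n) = (n^2 + 2*n + 1)/(3*n)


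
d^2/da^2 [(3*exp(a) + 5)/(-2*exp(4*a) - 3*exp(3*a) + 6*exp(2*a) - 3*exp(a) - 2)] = (-108*exp(8*a) - 518*exp(7*a) - 726*exp(6*a) + 639*exp(5*a) + 1284*exp(4*a) - 310*exp(3*a) + 324*exp(2*a) - 267*exp(a) + 18)*exp(a)/(8*exp(12*a) + 36*exp(11*a) - 18*exp(10*a) - 153*exp(9*a) + 186*exp(8*a) + 261*exp(7*a) - 576*exp(6*a) + 261*exp(5*a) + 186*exp(4*a) - 153*exp(3*a) - 18*exp(2*a) + 36*exp(a) + 8)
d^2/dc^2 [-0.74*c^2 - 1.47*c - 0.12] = -1.48000000000000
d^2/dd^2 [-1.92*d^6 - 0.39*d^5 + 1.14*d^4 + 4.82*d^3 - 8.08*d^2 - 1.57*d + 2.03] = -57.6*d^4 - 7.8*d^3 + 13.68*d^2 + 28.92*d - 16.16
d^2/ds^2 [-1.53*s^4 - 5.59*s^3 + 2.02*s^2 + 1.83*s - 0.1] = -18.36*s^2 - 33.54*s + 4.04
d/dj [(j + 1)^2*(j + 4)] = 3*(j + 1)*(j + 3)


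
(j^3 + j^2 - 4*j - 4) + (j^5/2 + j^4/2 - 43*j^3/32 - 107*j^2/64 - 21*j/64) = j^5/2 + j^4/2 - 11*j^3/32 - 43*j^2/64 - 277*j/64 - 4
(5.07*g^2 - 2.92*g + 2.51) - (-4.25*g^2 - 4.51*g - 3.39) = 9.32*g^2 + 1.59*g + 5.9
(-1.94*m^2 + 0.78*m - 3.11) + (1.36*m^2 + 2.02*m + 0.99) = -0.58*m^2 + 2.8*m - 2.12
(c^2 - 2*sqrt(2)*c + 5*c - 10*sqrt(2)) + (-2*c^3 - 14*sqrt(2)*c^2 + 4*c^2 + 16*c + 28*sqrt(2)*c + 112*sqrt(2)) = -2*c^3 - 14*sqrt(2)*c^2 + 5*c^2 + 21*c + 26*sqrt(2)*c + 102*sqrt(2)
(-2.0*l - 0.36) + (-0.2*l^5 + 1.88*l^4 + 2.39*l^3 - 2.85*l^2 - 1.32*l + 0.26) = -0.2*l^5 + 1.88*l^4 + 2.39*l^3 - 2.85*l^2 - 3.32*l - 0.1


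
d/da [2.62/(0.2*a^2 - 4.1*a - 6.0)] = (10.742 - 1.048*a)/(-0.2*a^2 + 4.1*a + 6.0)^2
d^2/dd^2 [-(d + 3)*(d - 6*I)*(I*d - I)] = I*(-6*d - 4 + 12*I)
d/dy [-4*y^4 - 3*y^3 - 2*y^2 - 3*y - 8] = -16*y^3 - 9*y^2 - 4*y - 3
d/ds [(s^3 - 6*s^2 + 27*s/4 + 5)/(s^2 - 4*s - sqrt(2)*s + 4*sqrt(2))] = (s^2 - 2*sqrt(2)*s + 5/4 + 2*sqrt(2))/(s^2 - 2*sqrt(2)*s + 2)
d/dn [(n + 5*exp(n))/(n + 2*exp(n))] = 3*(n - 1)*exp(n)/(n^2 + 4*n*exp(n) + 4*exp(2*n))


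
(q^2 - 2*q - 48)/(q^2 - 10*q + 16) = (q + 6)/(q - 2)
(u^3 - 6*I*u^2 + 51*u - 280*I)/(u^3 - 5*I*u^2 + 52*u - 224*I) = (u - 5*I)/(u - 4*I)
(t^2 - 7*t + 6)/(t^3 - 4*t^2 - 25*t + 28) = (t - 6)/(t^2 - 3*t - 28)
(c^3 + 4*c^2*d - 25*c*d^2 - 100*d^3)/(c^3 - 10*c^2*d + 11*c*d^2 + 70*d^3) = (c^2 + 9*c*d + 20*d^2)/(c^2 - 5*c*d - 14*d^2)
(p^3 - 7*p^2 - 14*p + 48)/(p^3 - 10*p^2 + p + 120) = (p - 2)/(p - 5)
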